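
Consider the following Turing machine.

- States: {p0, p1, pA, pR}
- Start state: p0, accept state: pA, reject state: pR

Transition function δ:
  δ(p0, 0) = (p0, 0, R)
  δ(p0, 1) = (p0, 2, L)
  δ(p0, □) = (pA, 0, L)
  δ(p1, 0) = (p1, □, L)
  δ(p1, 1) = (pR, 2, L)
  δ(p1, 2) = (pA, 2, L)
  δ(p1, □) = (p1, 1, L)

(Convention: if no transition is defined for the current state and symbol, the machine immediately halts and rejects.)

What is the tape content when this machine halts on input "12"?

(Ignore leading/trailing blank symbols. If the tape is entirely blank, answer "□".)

Execution trace:
Initial: [p0]12
Step 1: δ(p0, 1) = (p0, 2, L) → [p0]□22
Step 2: δ(p0, □) = (pA, 0, L) → [pA]□022

The machine reaches the accept state pA and halts.

Final tape (ignoring leading/trailing blanks): 022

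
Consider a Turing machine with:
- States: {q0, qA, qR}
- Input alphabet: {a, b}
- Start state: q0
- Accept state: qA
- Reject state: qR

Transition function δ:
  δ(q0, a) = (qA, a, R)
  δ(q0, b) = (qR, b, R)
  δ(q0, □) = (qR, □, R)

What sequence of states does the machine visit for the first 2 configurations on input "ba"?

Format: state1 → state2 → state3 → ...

Execution trace:
Initial: [q0]ba
Step 1: δ(q0, b) = (qR, b, R) → b[qR]a

The machine reaches the reject state qR and halts.

State sequence: q0 → qR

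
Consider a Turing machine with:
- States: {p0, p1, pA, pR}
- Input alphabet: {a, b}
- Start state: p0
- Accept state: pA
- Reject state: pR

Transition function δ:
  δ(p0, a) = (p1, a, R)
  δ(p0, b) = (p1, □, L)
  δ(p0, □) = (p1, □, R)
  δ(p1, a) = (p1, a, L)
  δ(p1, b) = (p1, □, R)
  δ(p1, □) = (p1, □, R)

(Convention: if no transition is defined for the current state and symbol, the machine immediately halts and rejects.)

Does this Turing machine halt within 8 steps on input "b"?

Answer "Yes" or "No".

Execution trace:
Initial: [p0]b
Step 1: δ(p0, b) = (p1, □, L) → [p1]□□
Step 2: δ(p1, □) = (p1, □, R) → □[p1]□
Step 3: δ(p1, □) = (p1, □, R) → □□[p1]□
Step 4: δ(p1, □) = (p1, □, R) → □□□[p1]□
Step 5: δ(p1, □) = (p1, □, R) → □□□□[p1]□
Step 6: δ(p1, □) = (p1, □, R) → □□□□□[p1]□
Step 7: δ(p1, □) = (p1, □, R) → □□□□□□[p1]□
Step 8: δ(p1, □) = (p1, □, R) → □□□□□□□[p1]□

The machine has not reached a halting state after 8 steps.
The machine did not halt within the 8-step bound.

Answer: No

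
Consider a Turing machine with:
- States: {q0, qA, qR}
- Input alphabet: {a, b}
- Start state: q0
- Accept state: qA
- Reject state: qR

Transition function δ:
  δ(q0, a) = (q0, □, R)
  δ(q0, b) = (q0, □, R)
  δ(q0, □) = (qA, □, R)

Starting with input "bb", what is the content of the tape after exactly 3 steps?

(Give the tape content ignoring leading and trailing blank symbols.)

Execution trace:
Initial: [q0]bb
Step 1: δ(q0, b) = (q0, □, R) → □[q0]b
Step 2: δ(q0, b) = (q0, □, R) → □□[q0]□
Step 3: δ(q0, □) = (qA, □, R) → □□□[qA]□

The machine reaches the accept state qA and halts.

After 3 steps, the tape (ignoring leading/trailing blanks) is: □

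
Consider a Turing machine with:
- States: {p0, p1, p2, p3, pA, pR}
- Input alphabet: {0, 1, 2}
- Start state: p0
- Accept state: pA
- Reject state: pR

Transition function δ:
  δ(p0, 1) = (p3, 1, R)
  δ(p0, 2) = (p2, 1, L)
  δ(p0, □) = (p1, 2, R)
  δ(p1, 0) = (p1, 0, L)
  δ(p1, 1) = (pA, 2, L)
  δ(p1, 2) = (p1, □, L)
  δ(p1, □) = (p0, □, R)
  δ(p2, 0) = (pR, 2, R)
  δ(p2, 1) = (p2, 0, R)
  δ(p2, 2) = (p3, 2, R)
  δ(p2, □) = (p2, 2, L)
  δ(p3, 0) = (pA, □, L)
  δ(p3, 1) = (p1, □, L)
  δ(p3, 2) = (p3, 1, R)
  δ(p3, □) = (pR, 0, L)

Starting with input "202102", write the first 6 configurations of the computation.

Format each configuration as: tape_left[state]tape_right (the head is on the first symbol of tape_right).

Transitions applied:
Step 1: δ(p0, 2) = (p2, 1, L)
Step 2: δ(p2, □) = (p2, 2, L)
Step 3: δ(p2, □) = (p2, 2, L)
Step 4: δ(p2, □) = (p2, 2, L)
Step 5: δ(p2, □) = (p2, 2, L)

The first 6 configurations are:
[p0]202102 ⊢ [p2]□102102 ⊢ [p2]□2102102 ⊢ [p2]□22102102 ⊢ [p2]□222102102 ⊢ [p2]□2222102102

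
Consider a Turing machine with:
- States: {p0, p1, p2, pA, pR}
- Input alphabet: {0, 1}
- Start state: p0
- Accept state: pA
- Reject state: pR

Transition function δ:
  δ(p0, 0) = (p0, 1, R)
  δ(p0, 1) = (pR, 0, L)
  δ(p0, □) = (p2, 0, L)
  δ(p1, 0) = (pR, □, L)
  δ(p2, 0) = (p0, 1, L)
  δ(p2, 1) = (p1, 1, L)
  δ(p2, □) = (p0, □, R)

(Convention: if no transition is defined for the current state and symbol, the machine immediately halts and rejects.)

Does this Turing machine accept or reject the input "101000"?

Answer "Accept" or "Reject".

Execution trace:
Initial: [p0]101000
Step 1: δ(p0, 1) = (pR, 0, L) → [pR]□001000

The machine reaches the reject state pR and halts.

Answer: Reject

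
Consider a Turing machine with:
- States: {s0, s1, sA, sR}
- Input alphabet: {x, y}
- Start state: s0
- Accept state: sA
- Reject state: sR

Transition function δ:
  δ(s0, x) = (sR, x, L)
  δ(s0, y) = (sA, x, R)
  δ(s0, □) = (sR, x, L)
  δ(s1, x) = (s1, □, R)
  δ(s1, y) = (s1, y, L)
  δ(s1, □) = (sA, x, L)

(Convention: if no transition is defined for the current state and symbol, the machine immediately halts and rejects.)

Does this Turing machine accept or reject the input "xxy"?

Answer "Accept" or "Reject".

Execution trace:
Initial: [s0]xxy
Step 1: δ(s0, x) = (sR, x, L) → [sR]□xxy

The machine reaches the reject state sR and halts.

Answer: Reject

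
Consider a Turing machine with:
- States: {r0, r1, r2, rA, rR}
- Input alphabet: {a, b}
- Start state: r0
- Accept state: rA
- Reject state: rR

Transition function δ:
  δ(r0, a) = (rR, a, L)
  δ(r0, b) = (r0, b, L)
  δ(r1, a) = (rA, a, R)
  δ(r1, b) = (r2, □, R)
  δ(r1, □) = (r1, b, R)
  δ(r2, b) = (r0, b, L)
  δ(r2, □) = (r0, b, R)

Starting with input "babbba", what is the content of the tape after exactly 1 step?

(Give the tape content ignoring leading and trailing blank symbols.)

Execution trace:
Initial: [r0]babbba
Step 1: δ(r0, b) = (r0, b, L) → [r0]□babbba

No transition is defined for δ(r0, □). By convention the machine halts and rejects.

After 1 step, the tape (ignoring leading/trailing blanks) is: babbba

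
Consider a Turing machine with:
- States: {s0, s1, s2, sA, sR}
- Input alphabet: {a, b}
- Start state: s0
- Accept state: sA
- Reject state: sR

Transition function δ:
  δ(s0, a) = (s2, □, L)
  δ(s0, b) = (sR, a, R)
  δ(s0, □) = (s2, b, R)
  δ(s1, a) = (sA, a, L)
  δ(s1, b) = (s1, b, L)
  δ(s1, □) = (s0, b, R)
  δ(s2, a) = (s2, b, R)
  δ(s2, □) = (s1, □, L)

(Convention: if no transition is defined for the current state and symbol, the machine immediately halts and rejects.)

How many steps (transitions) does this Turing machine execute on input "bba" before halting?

Execution trace:
Initial: [s0]bba
Step 1: δ(s0, b) = (sR, a, R) → a[sR]ba

The machine reaches the reject state sR and halts.

The machine executed 1 step before halting.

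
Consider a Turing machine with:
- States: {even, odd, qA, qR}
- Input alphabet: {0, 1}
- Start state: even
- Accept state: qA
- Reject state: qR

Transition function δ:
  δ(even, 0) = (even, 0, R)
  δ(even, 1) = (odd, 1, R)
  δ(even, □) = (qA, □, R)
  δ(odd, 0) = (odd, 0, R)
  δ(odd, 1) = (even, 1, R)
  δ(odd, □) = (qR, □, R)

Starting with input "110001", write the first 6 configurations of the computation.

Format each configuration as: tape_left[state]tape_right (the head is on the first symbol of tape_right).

Transitions applied:
Step 1: δ(even, 1) = (odd, 1, R)
Step 2: δ(odd, 1) = (even, 1, R)
Step 3: δ(even, 0) = (even, 0, R)
Step 4: δ(even, 0) = (even, 0, R)
Step 5: δ(even, 0) = (even, 0, R)

The first 6 configurations are:
[even]110001 ⊢ 1[odd]10001 ⊢ 11[even]0001 ⊢ 110[even]001 ⊢ 1100[even]01 ⊢ 11000[even]1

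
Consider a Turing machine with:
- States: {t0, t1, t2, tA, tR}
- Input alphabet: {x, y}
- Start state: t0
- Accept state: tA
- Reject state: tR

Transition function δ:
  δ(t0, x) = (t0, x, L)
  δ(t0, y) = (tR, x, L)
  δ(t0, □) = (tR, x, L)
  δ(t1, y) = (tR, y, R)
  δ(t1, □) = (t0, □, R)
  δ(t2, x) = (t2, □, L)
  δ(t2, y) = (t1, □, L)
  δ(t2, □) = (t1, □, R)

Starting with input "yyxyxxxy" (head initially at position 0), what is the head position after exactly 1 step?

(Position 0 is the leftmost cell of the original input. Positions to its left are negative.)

Execution trace (head position shown):
Step 0: [t0]yyxyxxxy  (head at position 0)
Step 1: move left → [tR]□xyxyxxxy  (head at position -1)

After 1 step, the head is at position -1.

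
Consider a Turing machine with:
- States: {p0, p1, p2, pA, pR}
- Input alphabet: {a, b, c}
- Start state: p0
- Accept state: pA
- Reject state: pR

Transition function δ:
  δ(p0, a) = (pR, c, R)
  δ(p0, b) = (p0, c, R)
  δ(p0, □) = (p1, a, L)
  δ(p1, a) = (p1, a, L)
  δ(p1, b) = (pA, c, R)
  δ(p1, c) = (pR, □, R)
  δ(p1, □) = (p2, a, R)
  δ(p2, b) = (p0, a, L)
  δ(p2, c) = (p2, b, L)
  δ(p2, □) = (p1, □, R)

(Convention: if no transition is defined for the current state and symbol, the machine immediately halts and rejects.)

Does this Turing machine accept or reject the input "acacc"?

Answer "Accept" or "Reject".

Execution trace:
Initial: [p0]acacc
Step 1: δ(p0, a) = (pR, c, R) → c[pR]cacc

The machine reaches the reject state pR and halts.

Answer: Reject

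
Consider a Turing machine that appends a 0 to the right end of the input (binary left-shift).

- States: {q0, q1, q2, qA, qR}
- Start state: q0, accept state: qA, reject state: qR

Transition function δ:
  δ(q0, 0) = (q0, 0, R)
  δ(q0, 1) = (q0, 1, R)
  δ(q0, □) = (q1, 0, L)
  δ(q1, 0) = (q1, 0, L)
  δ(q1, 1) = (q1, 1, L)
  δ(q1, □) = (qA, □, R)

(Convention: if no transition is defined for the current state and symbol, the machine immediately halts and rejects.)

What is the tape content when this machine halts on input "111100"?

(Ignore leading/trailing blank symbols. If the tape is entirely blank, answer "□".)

Execution trace:
Initial: [q0]111100
Step 1: δ(q0, 1) = (q0, 1, R) → 1[q0]11100
Step 2: δ(q0, 1) = (q0, 1, R) → 11[q0]1100
Step 3: δ(q0, 1) = (q0, 1, R) → 111[q0]100
Step 4: δ(q0, 1) = (q0, 1, R) → 1111[q0]00
Step 5: δ(q0, 0) = (q0, 0, R) → 11110[q0]0
Step 6: δ(q0, 0) = (q0, 0, R) → 111100[q0]□
Step 7: δ(q0, □) = (q1, 0, L) → 11110[q1]00
Step 8: δ(q1, 0) = (q1, 0, L) → 1111[q1]000
Step 9: δ(q1, 0) = (q1, 0, L) → 111[q1]1000
Step 10: δ(q1, 1) = (q1, 1, L) → 11[q1]11000
Step 11: δ(q1, 1) = (q1, 1, L) → 1[q1]111000
Step 12: δ(q1, 1) = (q1, 1, L) → [q1]1111000
Step 13: δ(q1, 1) = (q1, 1, L) → [q1]□1111000
Step 14: δ(q1, □) = (qA, □, R) → □[qA]1111000

The machine reaches the accept state qA and halts.

Final tape (ignoring leading/trailing blanks): 1111000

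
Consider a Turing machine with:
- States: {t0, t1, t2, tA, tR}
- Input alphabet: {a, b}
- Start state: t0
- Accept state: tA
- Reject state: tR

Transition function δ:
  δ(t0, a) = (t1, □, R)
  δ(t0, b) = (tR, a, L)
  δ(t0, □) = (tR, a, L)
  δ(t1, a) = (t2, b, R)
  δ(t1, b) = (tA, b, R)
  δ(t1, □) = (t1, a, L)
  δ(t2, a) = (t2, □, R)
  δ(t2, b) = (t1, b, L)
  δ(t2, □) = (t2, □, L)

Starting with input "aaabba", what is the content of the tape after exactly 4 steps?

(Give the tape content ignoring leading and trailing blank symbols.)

Execution trace:
Initial: [t0]aaabba
Step 1: δ(t0, a) = (t1, □, R) → □[t1]aabba
Step 2: δ(t1, a) = (t2, b, R) → □b[t2]abba
Step 3: δ(t2, a) = (t2, □, R) → □b□[t2]bba
Step 4: δ(t2, b) = (t1, b, L) → □b[t1]□bba

After 4 steps, the tape (ignoring leading/trailing blanks) is: b□bba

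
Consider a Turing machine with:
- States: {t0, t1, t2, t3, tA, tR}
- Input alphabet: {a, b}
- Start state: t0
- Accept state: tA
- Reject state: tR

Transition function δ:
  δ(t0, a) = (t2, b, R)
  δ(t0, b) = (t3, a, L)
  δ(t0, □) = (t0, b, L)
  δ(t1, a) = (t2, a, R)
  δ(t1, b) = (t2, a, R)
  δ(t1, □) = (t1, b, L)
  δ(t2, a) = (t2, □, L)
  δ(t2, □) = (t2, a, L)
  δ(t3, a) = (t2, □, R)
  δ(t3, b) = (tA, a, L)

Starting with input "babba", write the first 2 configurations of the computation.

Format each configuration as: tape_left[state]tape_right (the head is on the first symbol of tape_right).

Transitions applied:
Step 1: δ(t0, b) = (t3, a, L)

The first 2 configurations are:
[t0]babba ⊢ [t3]□aabba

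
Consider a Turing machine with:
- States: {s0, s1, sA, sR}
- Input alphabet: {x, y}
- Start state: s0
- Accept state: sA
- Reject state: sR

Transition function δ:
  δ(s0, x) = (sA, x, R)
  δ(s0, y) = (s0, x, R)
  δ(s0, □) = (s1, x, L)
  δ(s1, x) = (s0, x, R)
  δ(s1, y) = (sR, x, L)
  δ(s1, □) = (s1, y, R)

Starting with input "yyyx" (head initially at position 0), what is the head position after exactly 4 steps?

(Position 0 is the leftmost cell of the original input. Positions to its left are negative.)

Execution trace (head position shown):
Step 0: [s0]yyyx  (head at position 0)
Step 1: move right → x[s0]yyx  (head at position 1)
Step 2: move right → xx[s0]yx  (head at position 2)
Step 3: move right → xxx[s0]x  (head at position 3)
Step 4: move right → xxxx[sA]□  (head at position 4)

After 4 steps, the head is at position 4.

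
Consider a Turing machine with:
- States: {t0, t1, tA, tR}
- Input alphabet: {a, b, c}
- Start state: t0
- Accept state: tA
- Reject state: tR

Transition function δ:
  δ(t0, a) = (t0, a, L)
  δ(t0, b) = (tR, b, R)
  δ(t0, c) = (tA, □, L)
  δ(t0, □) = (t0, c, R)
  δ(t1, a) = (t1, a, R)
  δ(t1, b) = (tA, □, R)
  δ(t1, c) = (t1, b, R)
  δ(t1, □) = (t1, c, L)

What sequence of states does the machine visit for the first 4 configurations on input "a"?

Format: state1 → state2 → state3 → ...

Execution trace:
Initial: [t0]a
Step 1: δ(t0, a) = (t0, a, L) → [t0]□a
Step 2: δ(t0, □) = (t0, c, R) → c[t0]a
Step 3: δ(t0, a) = (t0, a, L) → [t0]ca

State sequence: t0 → t0 → t0 → t0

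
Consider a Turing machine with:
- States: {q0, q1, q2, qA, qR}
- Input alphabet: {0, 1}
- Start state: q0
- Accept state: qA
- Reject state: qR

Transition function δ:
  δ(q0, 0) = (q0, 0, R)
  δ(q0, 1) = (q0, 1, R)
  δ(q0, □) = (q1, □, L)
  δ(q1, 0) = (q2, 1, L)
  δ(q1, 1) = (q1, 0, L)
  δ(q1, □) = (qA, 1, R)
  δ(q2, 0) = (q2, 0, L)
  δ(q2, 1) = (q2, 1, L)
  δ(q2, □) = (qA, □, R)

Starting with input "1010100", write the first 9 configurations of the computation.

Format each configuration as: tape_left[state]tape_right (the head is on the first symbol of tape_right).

Transitions applied:
Step 1: δ(q0, 1) = (q0, 1, R)
Step 2: δ(q0, 0) = (q0, 0, R)
Step 3: δ(q0, 1) = (q0, 1, R)
Step 4: δ(q0, 0) = (q0, 0, R)
Step 5: δ(q0, 1) = (q0, 1, R)
Step 6: δ(q0, 0) = (q0, 0, R)
Step 7: δ(q0, 0) = (q0, 0, R)
Step 8: δ(q0, □) = (q1, □, L)

The first 9 configurations are:
[q0]1010100 ⊢ 1[q0]010100 ⊢ 10[q0]10100 ⊢ 101[q0]0100 ⊢ 1010[q0]100 ⊢ 10101[q0]00 ⊢ 101010[q0]0 ⊢ 1010100[q0]□ ⊢ 101010[q1]0□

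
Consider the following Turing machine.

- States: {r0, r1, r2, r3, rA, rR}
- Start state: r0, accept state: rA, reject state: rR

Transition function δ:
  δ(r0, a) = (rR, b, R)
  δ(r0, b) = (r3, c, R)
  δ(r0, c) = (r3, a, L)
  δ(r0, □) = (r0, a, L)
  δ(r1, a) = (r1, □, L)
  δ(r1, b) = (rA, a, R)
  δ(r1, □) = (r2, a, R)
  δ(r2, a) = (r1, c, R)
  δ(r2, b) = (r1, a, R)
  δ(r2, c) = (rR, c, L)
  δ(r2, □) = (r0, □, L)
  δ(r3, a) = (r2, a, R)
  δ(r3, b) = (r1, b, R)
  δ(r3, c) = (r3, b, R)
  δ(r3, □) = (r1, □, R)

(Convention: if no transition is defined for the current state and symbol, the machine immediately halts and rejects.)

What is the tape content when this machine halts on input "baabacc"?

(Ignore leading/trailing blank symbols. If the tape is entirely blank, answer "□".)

Execution trace:
Initial: [r0]baabacc
Step 1: δ(r0, b) = (r3, c, R) → c[r3]aabacc
Step 2: δ(r3, a) = (r2, a, R) → ca[r2]abacc
Step 3: δ(r2, a) = (r1, c, R) → cac[r1]bacc
Step 4: δ(r1, b) = (rA, a, R) → caca[rA]acc

The machine reaches the accept state rA and halts.

Final tape (ignoring leading/trailing blanks): cacaacc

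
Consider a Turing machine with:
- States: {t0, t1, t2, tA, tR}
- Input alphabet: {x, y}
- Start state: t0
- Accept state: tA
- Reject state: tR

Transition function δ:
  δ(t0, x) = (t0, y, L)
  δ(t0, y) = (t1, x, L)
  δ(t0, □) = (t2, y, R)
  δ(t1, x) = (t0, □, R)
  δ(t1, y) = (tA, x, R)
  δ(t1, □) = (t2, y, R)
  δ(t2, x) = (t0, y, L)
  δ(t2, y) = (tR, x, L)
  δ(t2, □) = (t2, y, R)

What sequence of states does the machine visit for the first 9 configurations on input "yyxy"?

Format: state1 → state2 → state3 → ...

Execution trace:
Initial: [t0]yyxy
Step 1: δ(t0, y) = (t1, x, L) → [t1]□xyxy
Step 2: δ(t1, □) = (t2, y, R) → y[t2]xyxy
Step 3: δ(t2, x) = (t0, y, L) → [t0]yyyxy
Step 4: δ(t0, y) = (t1, x, L) → [t1]□xyyxy
Step 5: δ(t1, □) = (t2, y, R) → y[t2]xyyxy
Step 6: δ(t2, x) = (t0, y, L) → [t0]yyyyxy
Step 7: δ(t0, y) = (t1, x, L) → [t1]□xyyyxy
Step 8: δ(t1, □) = (t2, y, R) → y[t2]xyyyxy

State sequence: t0 → t1 → t2 → t0 → t1 → t2 → t0 → t1 → t2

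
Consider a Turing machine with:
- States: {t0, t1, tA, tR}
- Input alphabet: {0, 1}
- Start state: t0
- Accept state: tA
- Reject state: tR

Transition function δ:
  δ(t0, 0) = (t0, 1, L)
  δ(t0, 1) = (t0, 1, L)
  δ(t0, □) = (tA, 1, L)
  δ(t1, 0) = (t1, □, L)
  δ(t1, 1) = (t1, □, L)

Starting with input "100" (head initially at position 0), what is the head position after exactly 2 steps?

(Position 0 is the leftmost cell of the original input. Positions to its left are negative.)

Execution trace (head position shown):
Step 0: [t0]100  (head at position 0)
Step 1: move left → [t0]□100  (head at position -1)
Step 2: move left → [tA]□1100  (head at position -2)

After 2 steps, the head is at position -2.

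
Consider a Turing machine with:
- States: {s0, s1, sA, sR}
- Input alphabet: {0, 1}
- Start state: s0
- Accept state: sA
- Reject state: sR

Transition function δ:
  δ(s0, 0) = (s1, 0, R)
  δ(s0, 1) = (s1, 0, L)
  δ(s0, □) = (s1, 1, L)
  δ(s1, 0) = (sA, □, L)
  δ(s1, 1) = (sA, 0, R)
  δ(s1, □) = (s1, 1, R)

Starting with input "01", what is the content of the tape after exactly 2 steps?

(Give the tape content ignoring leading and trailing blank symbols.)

Execution trace:
Initial: [s0]01
Step 1: δ(s0, 0) = (s1, 0, R) → 0[s1]1
Step 2: δ(s1, 1) = (sA, 0, R) → 00[sA]□

The machine reaches the accept state sA and halts.

After 2 steps, the tape (ignoring leading/trailing blanks) is: 00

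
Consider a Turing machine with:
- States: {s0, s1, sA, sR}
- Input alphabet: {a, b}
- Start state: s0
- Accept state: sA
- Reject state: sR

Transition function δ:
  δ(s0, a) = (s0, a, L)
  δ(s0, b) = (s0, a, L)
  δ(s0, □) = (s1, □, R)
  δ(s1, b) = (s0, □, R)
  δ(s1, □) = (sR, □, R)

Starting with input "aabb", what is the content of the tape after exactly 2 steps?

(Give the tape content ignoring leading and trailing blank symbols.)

Execution trace:
Initial: [s0]aabb
Step 1: δ(s0, a) = (s0, a, L) → [s0]□aabb
Step 2: δ(s0, □) = (s1, □, R) → □[s1]aabb

No transition is defined for δ(s1, a). By convention the machine halts and rejects.

After 2 steps, the tape (ignoring leading/trailing blanks) is: aabb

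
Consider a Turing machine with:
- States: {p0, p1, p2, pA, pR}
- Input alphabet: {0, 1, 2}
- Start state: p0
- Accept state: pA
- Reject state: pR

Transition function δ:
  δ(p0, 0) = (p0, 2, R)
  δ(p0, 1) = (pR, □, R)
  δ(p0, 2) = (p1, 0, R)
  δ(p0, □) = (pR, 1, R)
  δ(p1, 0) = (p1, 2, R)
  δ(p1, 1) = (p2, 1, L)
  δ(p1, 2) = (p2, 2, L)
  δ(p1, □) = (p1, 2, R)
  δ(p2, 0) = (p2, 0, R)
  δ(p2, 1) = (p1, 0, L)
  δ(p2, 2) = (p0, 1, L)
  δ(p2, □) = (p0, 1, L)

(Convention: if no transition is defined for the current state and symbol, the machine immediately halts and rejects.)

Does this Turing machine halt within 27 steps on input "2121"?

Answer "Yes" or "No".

Execution trace:
Initial: [p0]2121
Step 1: δ(p0, 2) = (p1, 0, R) → 0[p1]121
Step 2: δ(p1, 1) = (p2, 1, L) → [p2]0121
Step 3: δ(p2, 0) = (p2, 0, R) → 0[p2]121
Step 4: δ(p2, 1) = (p1, 0, L) → [p1]0021
Step 5: δ(p1, 0) = (p1, 2, R) → 2[p1]021
Step 6: δ(p1, 0) = (p1, 2, R) → 22[p1]21
Step 7: δ(p1, 2) = (p2, 2, L) → 2[p2]221
Step 8: δ(p2, 2) = (p0, 1, L) → [p0]2121
Step 9: δ(p0, 2) = (p1, 0, R) → 0[p1]121
Step 10: δ(p1, 1) = (p2, 1, L) → [p2]0121
Step 11: δ(p2, 0) = (p2, 0, R) → 0[p2]121
Step 12: δ(p2, 1) = (p1, 0, L) → [p1]0021
Step 13: δ(p1, 0) = (p1, 2, R) → 2[p1]021
Step 14: δ(p1, 0) = (p1, 2, R) → 22[p1]21
Step 15: δ(p1, 2) = (p2, 2, L) → 2[p2]221
Step 16: δ(p2, 2) = (p0, 1, L) → [p0]2121
Step 17: δ(p0, 2) = (p1, 0, R) → 0[p1]121
Step 18: δ(p1, 1) = (p2, 1, L) → [p2]0121
Step 19: δ(p2, 0) = (p2, 0, R) → 0[p2]121
Step 20: δ(p2, 1) = (p1, 0, L) → [p1]0021
Step 21: δ(p1, 0) = (p1, 2, R) → 2[p1]021
Step 22: δ(p1, 0) = (p1, 2, R) → 22[p1]21
Step 23: δ(p1, 2) = (p2, 2, L) → 2[p2]221
Step 24: δ(p2, 2) = (p0, 1, L) → [p0]2121
Step 25: δ(p0, 2) = (p1, 0, R) → 0[p1]121
Step 26: δ(p1, 1) = (p2, 1, L) → [p2]0121
Step 27: δ(p2, 0) = (p2, 0, R) → 0[p2]121

The machine has not reached a halting state after 27 steps.
The machine did not halt within the 27-step bound.

Answer: No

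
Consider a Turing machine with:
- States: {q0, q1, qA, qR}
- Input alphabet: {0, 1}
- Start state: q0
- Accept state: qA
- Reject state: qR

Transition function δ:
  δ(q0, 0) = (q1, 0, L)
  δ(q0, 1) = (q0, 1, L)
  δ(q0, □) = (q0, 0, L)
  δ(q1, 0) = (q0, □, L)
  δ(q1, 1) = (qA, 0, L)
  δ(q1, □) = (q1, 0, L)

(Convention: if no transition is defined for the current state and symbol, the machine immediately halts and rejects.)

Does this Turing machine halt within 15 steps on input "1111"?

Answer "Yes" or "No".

Execution trace:
Initial: [q0]1111
Step 1: δ(q0, 1) = (q0, 1, L) → [q0]□1111
Step 2: δ(q0, □) = (q0, 0, L) → [q0]□01111
Step 3: δ(q0, □) = (q0, 0, L) → [q0]□001111
Step 4: δ(q0, □) = (q0, 0, L) → [q0]□0001111
Step 5: δ(q0, □) = (q0, 0, L) → [q0]□00001111
Step 6: δ(q0, □) = (q0, 0, L) → [q0]□000001111
Step 7: δ(q0, □) = (q0, 0, L) → [q0]□0000001111
Step 8: δ(q0, □) = (q0, 0, L) → [q0]□00000001111
Step 9: δ(q0, □) = (q0, 0, L) → [q0]□000000001111
Step 10: δ(q0, □) = (q0, 0, L) → [q0]□0000000001111
Step 11: δ(q0, □) = (q0, 0, L) → [q0]□00000000001111
Step 12: δ(q0, □) = (q0, 0, L) → [q0]□000000000001111
Step 13: δ(q0, □) = (q0, 0, L) → [q0]□0000000000001111
Step 14: δ(q0, □) = (q0, 0, L) → [q0]□00000000000001111
Step 15: δ(q0, □) = (q0, 0, L) → [q0]□000000000000001111

The machine has not reached a halting state after 15 steps.
The machine did not halt within the 15-step bound.

Answer: No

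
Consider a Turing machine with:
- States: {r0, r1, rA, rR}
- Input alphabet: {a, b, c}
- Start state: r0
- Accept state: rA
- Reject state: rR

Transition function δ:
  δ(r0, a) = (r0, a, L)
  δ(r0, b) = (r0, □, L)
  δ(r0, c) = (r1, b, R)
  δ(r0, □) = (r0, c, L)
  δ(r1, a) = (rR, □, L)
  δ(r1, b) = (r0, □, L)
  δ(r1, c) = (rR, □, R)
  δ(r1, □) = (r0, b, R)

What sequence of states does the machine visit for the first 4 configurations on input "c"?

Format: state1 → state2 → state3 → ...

Execution trace:
Initial: [r0]c
Step 1: δ(r0, c) = (r1, b, R) → b[r1]□
Step 2: δ(r1, □) = (r0, b, R) → bb[r0]□
Step 3: δ(r0, □) = (r0, c, L) → b[r0]bc

State sequence: r0 → r1 → r0 → r0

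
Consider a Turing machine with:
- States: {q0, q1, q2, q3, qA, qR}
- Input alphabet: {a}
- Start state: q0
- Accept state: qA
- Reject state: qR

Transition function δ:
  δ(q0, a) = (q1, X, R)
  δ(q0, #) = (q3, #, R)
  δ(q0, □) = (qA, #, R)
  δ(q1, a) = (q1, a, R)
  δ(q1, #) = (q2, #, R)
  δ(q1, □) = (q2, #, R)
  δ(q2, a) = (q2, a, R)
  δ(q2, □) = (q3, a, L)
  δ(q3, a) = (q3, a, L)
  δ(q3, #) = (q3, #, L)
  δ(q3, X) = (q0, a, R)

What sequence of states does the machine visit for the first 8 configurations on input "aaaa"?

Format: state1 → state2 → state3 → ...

Execution trace:
Initial: [q0]aaaa
Step 1: δ(q0, a) = (q1, X, R) → X[q1]aaa
Step 2: δ(q1, a) = (q1, a, R) → Xa[q1]aa
Step 3: δ(q1, a) = (q1, a, R) → Xaa[q1]a
Step 4: δ(q1, a) = (q1, a, R) → Xaaa[q1]□
Step 5: δ(q1, □) = (q2, #, R) → Xaaa#[q2]□
Step 6: δ(q2, □) = (q3, a, L) → Xaaa[q3]#a
Step 7: δ(q3, #) = (q3, #, L) → Xaa[q3]a#a

State sequence: q0 → q1 → q1 → q1 → q1 → q2 → q3 → q3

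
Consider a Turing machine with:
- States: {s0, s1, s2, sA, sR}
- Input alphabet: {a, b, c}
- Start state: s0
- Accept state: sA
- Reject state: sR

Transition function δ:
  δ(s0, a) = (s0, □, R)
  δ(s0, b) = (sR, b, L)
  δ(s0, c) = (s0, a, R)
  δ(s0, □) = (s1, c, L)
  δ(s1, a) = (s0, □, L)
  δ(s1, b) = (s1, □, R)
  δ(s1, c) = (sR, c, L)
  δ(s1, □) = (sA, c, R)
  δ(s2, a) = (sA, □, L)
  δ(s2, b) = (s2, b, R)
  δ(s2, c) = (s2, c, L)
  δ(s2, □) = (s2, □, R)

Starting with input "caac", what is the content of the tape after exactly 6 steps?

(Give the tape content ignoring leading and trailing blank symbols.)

Execution trace:
Initial: [s0]caac
Step 1: δ(s0, c) = (s0, a, R) → a[s0]aac
Step 2: δ(s0, a) = (s0, □, R) → a□[s0]ac
Step 3: δ(s0, a) = (s0, □, R) → a□□[s0]c
Step 4: δ(s0, c) = (s0, a, R) → a□□a[s0]□
Step 5: δ(s0, □) = (s1, c, L) → a□□[s1]ac
Step 6: δ(s1, a) = (s0, □, L) → a□[s0]□□c

After 6 steps, the tape (ignoring leading/trailing blanks) is: a□□□c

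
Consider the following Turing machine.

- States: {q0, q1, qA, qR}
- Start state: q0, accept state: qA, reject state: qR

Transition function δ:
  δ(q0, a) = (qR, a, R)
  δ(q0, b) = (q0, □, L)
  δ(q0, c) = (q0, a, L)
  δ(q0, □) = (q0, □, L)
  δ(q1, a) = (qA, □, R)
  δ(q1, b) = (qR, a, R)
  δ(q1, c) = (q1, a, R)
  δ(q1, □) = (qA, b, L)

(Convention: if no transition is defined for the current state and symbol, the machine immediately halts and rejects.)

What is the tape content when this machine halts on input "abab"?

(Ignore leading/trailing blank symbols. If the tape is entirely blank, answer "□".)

Execution trace:
Initial: [q0]abab
Step 1: δ(q0, a) = (qR, a, R) → a[qR]bab

The machine reaches the reject state qR and halts.

Final tape (ignoring leading/trailing blanks): abab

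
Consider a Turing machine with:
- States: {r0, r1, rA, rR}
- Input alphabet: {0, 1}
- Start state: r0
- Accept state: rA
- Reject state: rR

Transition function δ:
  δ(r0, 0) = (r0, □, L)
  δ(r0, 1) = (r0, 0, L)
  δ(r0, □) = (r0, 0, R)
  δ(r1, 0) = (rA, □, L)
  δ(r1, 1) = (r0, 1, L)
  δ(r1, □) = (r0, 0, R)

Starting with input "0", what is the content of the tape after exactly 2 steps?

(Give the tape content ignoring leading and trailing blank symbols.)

Execution trace:
Initial: [r0]0
Step 1: δ(r0, 0) = (r0, □, L) → [r0]□□
Step 2: δ(r0, □) = (r0, 0, R) → 0[r0]□

After 2 steps, the tape (ignoring leading/trailing blanks) is: 0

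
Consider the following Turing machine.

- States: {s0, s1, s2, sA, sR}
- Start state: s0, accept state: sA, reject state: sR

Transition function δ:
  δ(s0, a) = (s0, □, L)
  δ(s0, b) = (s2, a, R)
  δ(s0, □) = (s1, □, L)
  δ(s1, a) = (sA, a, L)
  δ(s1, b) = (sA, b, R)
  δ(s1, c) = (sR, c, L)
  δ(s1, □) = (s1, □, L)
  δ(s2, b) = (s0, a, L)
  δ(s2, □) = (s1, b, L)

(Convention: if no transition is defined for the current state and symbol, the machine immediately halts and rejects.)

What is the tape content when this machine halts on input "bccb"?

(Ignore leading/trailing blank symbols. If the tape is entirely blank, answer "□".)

Execution trace:
Initial: [s0]bccb
Step 1: δ(s0, b) = (s2, a, R) → a[s2]ccb

No transition is defined for δ(s2, c). By convention the machine halts and rejects.

Final tape (ignoring leading/trailing blanks): accb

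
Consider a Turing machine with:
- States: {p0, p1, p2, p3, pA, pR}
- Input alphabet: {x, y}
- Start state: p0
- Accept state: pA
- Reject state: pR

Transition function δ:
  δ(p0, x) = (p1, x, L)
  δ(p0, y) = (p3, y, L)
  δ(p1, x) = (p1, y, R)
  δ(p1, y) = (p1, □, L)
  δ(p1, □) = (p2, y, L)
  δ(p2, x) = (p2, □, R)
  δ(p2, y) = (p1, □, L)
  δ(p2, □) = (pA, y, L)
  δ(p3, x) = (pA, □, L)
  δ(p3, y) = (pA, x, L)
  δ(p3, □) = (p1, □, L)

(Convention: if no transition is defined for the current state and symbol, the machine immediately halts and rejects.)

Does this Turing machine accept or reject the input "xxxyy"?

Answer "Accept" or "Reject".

Execution trace:
Initial: [p0]xxxyy
Step 1: δ(p0, x) = (p1, x, L) → [p1]□xxxyy
Step 2: δ(p1, □) = (p2, y, L) → [p2]□yxxxyy
Step 3: δ(p2, □) = (pA, y, L) → [pA]□yyxxxyy

The machine reaches the accept state pA and halts.

Answer: Accept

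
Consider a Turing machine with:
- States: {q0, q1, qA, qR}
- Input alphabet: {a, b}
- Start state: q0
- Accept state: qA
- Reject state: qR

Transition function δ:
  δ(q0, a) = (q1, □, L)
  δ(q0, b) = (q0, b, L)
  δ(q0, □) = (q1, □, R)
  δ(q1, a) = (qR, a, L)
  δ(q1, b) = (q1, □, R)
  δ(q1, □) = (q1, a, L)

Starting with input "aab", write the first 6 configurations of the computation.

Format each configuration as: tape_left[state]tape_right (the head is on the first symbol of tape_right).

Transitions applied:
Step 1: δ(q0, a) = (q1, □, L)
Step 2: δ(q1, □) = (q1, a, L)
Step 3: δ(q1, □) = (q1, a, L)
Step 4: δ(q1, □) = (q1, a, L)
Step 5: δ(q1, □) = (q1, a, L)

The first 6 configurations are:
[q0]aab ⊢ [q1]□□ab ⊢ [q1]□a□ab ⊢ [q1]□aa□ab ⊢ [q1]□aaa□ab ⊢ [q1]□aaaa□ab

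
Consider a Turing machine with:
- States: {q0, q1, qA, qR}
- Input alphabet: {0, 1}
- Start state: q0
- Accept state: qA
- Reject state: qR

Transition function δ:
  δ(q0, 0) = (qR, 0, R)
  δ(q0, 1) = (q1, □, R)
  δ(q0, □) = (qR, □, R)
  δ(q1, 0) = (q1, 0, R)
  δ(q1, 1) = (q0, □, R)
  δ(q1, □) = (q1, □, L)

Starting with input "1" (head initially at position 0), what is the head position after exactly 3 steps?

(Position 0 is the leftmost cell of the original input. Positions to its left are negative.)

Execution trace (head position shown):
Step 0: [q0]1  (head at position 0)
Step 1: move right → □[q1]□  (head at position 1)
Step 2: move left → [q1]□□  (head at position 0)
Step 3: move left → [q1]□□□  (head at position -1)

After 3 steps, the head is at position -1.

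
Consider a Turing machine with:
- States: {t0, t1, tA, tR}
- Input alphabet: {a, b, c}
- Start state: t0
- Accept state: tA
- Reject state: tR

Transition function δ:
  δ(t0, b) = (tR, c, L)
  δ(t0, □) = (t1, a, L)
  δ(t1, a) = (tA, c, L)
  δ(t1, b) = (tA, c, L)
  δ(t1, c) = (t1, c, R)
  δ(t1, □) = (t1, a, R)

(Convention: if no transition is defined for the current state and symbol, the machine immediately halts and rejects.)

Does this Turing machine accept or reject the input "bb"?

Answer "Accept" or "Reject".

Execution trace:
Initial: [t0]bb
Step 1: δ(t0, b) = (tR, c, L) → [tR]□cb

The machine reaches the reject state tR and halts.

Answer: Reject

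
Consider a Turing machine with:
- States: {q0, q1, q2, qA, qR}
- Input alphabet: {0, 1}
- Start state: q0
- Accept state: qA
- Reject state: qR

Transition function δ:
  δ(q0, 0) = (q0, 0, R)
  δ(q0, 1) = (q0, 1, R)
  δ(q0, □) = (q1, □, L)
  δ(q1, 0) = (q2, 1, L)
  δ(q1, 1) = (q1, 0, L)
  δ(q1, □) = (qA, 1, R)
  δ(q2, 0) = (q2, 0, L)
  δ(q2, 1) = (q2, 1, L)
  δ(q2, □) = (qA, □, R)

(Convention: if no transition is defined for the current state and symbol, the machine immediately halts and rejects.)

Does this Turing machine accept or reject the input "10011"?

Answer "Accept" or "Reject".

Execution trace:
Initial: [q0]10011
Step 1: δ(q0, 1) = (q0, 1, R) → 1[q0]0011
Step 2: δ(q0, 0) = (q0, 0, R) → 10[q0]011
Step 3: δ(q0, 0) = (q0, 0, R) → 100[q0]11
Step 4: δ(q0, 1) = (q0, 1, R) → 1001[q0]1
Step 5: δ(q0, 1) = (q0, 1, R) → 10011[q0]□
Step 6: δ(q0, □) = (q1, □, L) → 1001[q1]1□
Step 7: δ(q1, 1) = (q1, 0, L) → 100[q1]10□
Step 8: δ(q1, 1) = (q1, 0, L) → 10[q1]000□
Step 9: δ(q1, 0) = (q2, 1, L) → 1[q2]0100□
Step 10: δ(q2, 0) = (q2, 0, L) → [q2]10100□
Step 11: δ(q2, 1) = (q2, 1, L) → [q2]□10100□
Step 12: δ(q2, □) = (qA, □, R) → □[qA]10100□

The machine reaches the accept state qA and halts.

Answer: Accept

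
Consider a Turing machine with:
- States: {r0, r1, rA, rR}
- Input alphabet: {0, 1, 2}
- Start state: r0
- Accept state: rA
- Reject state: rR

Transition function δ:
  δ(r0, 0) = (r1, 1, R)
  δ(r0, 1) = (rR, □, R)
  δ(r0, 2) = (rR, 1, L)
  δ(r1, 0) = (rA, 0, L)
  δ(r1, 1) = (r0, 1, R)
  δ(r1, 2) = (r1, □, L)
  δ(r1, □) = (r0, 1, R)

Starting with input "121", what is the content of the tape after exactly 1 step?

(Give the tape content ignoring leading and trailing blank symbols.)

Execution trace:
Initial: [r0]121
Step 1: δ(r0, 1) = (rR, □, R) → □[rR]21

The machine reaches the reject state rR and halts.

After 1 step, the tape (ignoring leading/trailing blanks) is: 21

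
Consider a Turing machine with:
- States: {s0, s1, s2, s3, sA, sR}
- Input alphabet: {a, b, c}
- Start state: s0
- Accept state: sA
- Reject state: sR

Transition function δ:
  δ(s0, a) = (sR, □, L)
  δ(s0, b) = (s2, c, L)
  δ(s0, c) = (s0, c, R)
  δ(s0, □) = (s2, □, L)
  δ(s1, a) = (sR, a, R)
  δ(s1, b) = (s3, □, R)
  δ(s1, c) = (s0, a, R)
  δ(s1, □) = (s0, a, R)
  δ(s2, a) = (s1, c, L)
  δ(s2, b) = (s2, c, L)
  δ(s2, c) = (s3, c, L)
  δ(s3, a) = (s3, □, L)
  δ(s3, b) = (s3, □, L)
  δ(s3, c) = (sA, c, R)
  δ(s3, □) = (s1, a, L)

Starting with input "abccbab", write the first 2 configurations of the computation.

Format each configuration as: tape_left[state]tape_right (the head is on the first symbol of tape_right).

Transitions applied:
Step 1: δ(s0, a) = (sR, □, L)

The first 2 configurations are:
[s0]abccbab ⊢ [sR]□□bccbab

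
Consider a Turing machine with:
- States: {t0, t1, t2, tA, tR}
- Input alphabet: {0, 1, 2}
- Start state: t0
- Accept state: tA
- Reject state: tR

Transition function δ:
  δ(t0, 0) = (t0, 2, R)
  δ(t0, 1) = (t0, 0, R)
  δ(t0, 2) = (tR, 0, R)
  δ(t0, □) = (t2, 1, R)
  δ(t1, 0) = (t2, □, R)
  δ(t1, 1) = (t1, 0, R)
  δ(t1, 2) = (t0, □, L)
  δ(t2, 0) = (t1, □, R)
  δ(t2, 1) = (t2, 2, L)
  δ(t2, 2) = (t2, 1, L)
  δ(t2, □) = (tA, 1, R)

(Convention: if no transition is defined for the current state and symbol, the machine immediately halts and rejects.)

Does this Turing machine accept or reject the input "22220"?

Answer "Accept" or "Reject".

Execution trace:
Initial: [t0]22220
Step 1: δ(t0, 2) = (tR, 0, R) → 0[tR]2220

The machine reaches the reject state tR and halts.

Answer: Reject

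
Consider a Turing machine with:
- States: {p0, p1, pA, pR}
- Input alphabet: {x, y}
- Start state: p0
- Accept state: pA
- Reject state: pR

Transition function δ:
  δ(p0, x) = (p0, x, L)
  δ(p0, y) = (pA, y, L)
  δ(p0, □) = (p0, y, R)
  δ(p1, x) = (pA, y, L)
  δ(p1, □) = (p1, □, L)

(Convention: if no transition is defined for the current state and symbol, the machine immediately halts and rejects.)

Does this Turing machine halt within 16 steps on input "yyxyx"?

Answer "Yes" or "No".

Execution trace:
Initial: [p0]yyxyx
Step 1: δ(p0, y) = (pA, y, L) → [pA]□yyxyx

The machine reaches the accept state pA and halts.
The machine halted after 1 step (within the 16-step bound).

Answer: Yes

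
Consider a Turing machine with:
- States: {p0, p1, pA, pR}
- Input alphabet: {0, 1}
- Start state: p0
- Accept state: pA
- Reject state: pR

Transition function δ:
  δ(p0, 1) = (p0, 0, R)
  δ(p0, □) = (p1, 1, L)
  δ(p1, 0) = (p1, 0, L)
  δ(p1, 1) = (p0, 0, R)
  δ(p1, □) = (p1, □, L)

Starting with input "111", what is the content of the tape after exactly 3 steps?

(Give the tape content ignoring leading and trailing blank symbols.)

Execution trace:
Initial: [p0]111
Step 1: δ(p0, 1) = (p0, 0, R) → 0[p0]11
Step 2: δ(p0, 1) = (p0, 0, R) → 00[p0]1
Step 3: δ(p0, 1) = (p0, 0, R) → 000[p0]□

After 3 steps, the tape (ignoring leading/trailing blanks) is: 000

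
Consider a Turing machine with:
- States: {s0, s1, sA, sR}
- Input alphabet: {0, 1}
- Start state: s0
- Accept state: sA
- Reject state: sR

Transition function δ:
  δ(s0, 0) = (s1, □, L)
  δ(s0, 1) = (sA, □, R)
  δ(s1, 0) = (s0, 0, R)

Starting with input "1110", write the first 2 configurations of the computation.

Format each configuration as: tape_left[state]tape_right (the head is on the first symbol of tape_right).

Transitions applied:
Step 1: δ(s0, 1) = (sA, □, R)

The first 2 configurations are:
[s0]1110 ⊢ □[sA]110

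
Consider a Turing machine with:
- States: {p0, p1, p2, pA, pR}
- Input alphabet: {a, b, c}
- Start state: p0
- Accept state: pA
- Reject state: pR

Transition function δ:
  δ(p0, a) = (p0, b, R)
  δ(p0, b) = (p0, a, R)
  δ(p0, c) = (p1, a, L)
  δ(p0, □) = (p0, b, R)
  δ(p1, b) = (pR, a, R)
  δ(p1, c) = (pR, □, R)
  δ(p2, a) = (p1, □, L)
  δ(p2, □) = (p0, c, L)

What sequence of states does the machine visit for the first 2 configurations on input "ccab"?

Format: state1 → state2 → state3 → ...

Execution trace:
Initial: [p0]ccab
Step 1: δ(p0, c) = (p1, a, L) → [p1]□acab

No transition is defined for δ(p1, □). By convention the machine halts and rejects.

State sequence: p0 → p1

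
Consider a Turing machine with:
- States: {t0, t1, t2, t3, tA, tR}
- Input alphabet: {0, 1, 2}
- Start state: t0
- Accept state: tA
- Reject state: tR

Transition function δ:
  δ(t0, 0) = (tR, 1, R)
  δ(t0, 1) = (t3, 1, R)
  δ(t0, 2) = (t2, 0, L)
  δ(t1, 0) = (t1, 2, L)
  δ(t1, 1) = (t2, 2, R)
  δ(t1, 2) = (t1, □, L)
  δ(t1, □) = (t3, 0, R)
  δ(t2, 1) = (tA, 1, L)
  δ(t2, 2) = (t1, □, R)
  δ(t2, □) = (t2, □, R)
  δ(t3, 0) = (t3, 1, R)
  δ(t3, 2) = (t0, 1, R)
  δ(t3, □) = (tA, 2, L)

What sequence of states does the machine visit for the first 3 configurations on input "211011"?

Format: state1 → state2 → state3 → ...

Execution trace:
Initial: [t0]211011
Step 1: δ(t0, 2) = (t2, 0, L) → [t2]□011011
Step 2: δ(t2, □) = (t2, □, R) → □[t2]011011

No transition is defined for δ(t2, 0). By convention the machine halts and rejects.

State sequence: t0 → t2 → t2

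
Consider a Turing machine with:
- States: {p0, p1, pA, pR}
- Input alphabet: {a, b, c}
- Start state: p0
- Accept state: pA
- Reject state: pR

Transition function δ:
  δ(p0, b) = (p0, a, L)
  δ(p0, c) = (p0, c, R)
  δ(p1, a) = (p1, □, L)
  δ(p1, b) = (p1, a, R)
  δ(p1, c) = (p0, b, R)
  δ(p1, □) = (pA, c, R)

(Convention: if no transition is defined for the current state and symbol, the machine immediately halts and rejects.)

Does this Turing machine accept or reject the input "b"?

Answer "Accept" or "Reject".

Execution trace:
Initial: [p0]b
Step 1: δ(p0, b) = (p0, a, L) → [p0]□a

No transition is defined for δ(p0, □). By convention the machine halts and rejects.

Answer: Reject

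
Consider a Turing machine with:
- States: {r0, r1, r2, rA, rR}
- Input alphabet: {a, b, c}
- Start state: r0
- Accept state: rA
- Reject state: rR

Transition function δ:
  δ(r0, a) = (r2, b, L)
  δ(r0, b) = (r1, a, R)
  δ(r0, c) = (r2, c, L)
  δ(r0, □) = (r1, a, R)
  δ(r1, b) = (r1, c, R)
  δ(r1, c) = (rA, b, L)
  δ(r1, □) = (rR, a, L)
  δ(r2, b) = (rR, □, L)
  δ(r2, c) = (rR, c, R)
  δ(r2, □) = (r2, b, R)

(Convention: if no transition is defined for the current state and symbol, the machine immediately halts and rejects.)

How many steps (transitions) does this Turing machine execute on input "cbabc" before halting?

Execution trace:
Initial: [r0]cbabc
Step 1: δ(r0, c) = (r2, c, L) → [r2]□cbabc
Step 2: δ(r2, □) = (r2, b, R) → b[r2]cbabc
Step 3: δ(r2, c) = (rR, c, R) → bc[rR]babc

The machine reaches the reject state rR and halts.

The machine executed 3 steps before halting.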